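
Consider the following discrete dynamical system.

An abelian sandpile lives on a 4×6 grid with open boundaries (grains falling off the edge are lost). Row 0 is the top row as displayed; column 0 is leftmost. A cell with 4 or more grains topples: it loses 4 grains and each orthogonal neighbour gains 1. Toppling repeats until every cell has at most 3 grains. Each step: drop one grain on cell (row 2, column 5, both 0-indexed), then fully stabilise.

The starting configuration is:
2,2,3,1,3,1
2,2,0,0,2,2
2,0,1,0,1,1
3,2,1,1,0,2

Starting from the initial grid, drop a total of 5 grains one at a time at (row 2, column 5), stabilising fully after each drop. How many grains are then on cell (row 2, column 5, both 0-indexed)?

2

0) 2,2,3,1,3,1
2,2,0,0,2,2
2,0,1,0,1,1
3,2,1,1,0,2
1) 2,2,3,1,3,1
2,2,0,0,2,2
2,0,1,0,1,2
3,2,1,1,0,2
2) 2,2,3,1,3,1
2,2,0,0,2,2
2,0,1,0,1,3
3,2,1,1,0,2
3) 2,2,3,1,3,1
2,2,0,0,2,3
2,0,1,0,2,0
3,2,1,1,0,3
4) 2,2,3,1,3,1
2,2,0,0,2,3
2,0,1,0,2,1
3,2,1,1,0,3
5) 2,2,3,1,3,1
2,2,0,0,2,3
2,0,1,0,2,2
3,2,1,1,0,3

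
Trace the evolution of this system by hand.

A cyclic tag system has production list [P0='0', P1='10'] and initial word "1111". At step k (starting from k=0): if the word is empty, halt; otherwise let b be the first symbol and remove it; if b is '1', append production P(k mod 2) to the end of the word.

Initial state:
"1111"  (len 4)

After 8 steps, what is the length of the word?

4

gen 0: "1111"  (len 4)
gen 1: "1110"  (len 4)
gen 2: "11010"  (len 5)
gen 3: "10100"  (len 5)
gen 4: "010010"  (len 6)
gen 5: "10010"  (len 5)
gen 6: "001010"  (len 6)
gen 7: "01010"  (len 5)
gen 8: "1010"  (len 4)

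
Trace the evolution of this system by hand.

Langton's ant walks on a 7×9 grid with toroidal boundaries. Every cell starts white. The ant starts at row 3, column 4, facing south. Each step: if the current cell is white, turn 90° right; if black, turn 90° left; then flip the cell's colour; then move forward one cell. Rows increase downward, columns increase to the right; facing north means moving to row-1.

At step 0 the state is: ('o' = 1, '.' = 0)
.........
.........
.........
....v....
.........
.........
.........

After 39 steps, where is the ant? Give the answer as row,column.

gen 0: .........
.........
.........
....v....
.........
.........
.........
gen 1: .........
.........
.........
...<o....
.........
.........
.........
gen 2: .........
.........
...^.....
...oo....
.........
.........
.........
gen 3: .........
.........
...o>....
...oo....
.........
.........
.........
gen 4: .........
.........
...oo....
...ov....
.........
.........
.........
gen 5: .........
.........
...oo....
...o.>...
.........
.........
.........
gen 6: .........
.........
...oo....
...o.o...
.....v...
.........
.........
gen 7: .........
.........
...oo....
...o.o...
....<o...
.........
.........
gen 8: .........
.........
...oo....
...o^o...
....oo...
.........
.........
gen 9: .........
.........
...oo....
...oo>...
....oo...
.........
.........
gen 10: .........
.........
...oo^...
...oo....
....oo...
.........
.........
gen 11: .........
.........
...ooo>..
...oo....
....oo...
.........
.........
gen 12: .........
.........
...oooo..
...oo.v..
....oo...
.........
.........
gen 13: .........
.........
...oooo..
...oo<o..
....oo...
.........
.........
gen 14: .........
.........
...oo^o..
...oooo..
....oo...
.........
.........
gen 15: .........
.........
...o<.o..
...oooo..
....oo...
.........
.........
gen 16: .........
.........
...o..o..
...ovoo..
....oo...
.........
.........
gen 17: .........
.........
...o..o..
...o.>o..
....oo...
.........
.........
gen 18: .........
.........
...o.^o..
...o..o..
....oo...
.........
.........
gen 19: .........
.........
...o.o>..
...o..o..
....oo...
.........
.........
gen 20: .........
......^..
...o.o...
...o..o..
....oo...
.........
.........
gen 21: .........
......o>.
...o.o...
...o..o..
....oo...
.........
.........
gen 22: .........
......oo.
...o.o.v.
...o..o..
....oo...
.........
.........
gen 23: .........
......oo.
...o.o<o.
...o..o..
....oo...
.........
.........
gen 24: .........
......^o.
...o.ooo.
...o..o..
....oo...
.........
.........
gen 25: .........
.....<.o.
...o.ooo.
...o..o..
....oo...
.........
.........
gen 26: .....^...
.....o.o.
...o.ooo.
...o..o..
....oo...
.........
.........
gen 27: .....o>..
.....o.o.
...o.ooo.
...o..o..
....oo...
.........
.........
gen 28: .....oo..
.....ovo.
...o.ooo.
...o..o..
....oo...
.........
.........
gen 29: .....oo..
.....<oo.
...o.ooo.
...o..o..
....oo...
.........
.........
gen 30: .....oo..
......oo.
...o.voo.
...o..o..
....oo...
.........
.........
gen 31: .....oo..
......oo.
...o..>o.
...o..o..
....oo...
.........
.........
gen 32: .....oo..
......^o.
...o...o.
...o..o..
....oo...
.........
.........
gen 33: .....oo..
.....<.o.
...o...o.
...o..o..
....oo...
.........
.........
gen 34: .....^o..
.....o.o.
...o...o.
...o..o..
....oo...
.........
.........
gen 35: ....<.o..
.....o.o.
...o...o.
...o..o..
....oo...
.........
.........
gen 36: ....o.o..
.....o.o.
...o...o.
...o..o..
....oo...
.........
....^....
gen 37: ....o.o..
.....o.o.
...o...o.
...o..o..
....oo...
.........
....o>...
gen 38: ....ovo..
.....o.o.
...o...o.
...o..o..
....oo...
.........
....oo...
gen 39: ....<oo..
.....o.o.
...o...o.
...o..o..
....oo...
.........
....oo...

0,4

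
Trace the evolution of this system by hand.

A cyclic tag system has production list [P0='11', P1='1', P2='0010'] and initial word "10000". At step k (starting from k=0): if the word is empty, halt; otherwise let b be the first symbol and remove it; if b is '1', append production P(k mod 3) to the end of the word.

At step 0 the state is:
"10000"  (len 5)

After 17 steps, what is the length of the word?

9

t=0: "10000"  (len 5)
t=1: "000011"  (len 6)
t=2: "00011"  (len 5)
t=3: "0011"  (len 4)
t=4: "011"  (len 3)
t=5: "11"  (len 2)
t=6: "10010"  (len 5)
t=7: "001011"  (len 6)
t=8: "01011"  (len 5)
t=9: "1011"  (len 4)
t=10: "01111"  (len 5)
t=11: "1111"  (len 4)
t=12: "1110010"  (len 7)
t=13: "11001011"  (len 8)
t=14: "10010111"  (len 8)
t=15: "00101110010"  (len 11)
t=16: "0101110010"  (len 10)
t=17: "101110010"  (len 9)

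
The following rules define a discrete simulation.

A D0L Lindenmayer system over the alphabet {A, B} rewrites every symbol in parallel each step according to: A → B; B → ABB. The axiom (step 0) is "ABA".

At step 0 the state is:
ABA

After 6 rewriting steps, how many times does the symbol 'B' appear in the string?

gen 0: ABA
gen 1: BABBB
gen 2: ABBBABBABBABB
gen 3: BABBABBABBBABBABBBABBABBBABBABB
gen 4: ABBBABBABBBABBABBBABBABBABBBABBABBBABBABBABBBABBABBBABBABBABBBABBABBBABBABB
gen 5: BABBABBABBBABBABBBABBABBABBBABBABBBABBABBABBBABBABBBABBABB…ABBBABBABBBABBABBBABBABBABBBABBABBBABBABBABBBABBABBBABBABB  (len 181)
gen 6: ABBBABBABBBABBABBBABBABBABBBABBABBBABBABBABBBABBABBBABBABB…ABBBABBABBBABBABBBABBABBABBBABBABBBABBABBABBBABBABBBABBABB  (len 437)

309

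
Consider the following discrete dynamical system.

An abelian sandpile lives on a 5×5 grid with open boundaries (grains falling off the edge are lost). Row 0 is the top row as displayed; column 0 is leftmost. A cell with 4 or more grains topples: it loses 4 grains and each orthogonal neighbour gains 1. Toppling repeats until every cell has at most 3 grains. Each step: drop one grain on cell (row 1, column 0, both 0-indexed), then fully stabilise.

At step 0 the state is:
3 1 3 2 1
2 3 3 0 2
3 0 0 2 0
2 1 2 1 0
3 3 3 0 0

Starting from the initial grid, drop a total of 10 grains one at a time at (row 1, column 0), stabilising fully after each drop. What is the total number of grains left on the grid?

39

step 0: 3 1 3 2 1
2 3 3 0 2
3 0 0 2 0
2 1 2 1 0
3 3 3 0 0
step 1: 3 1 3 2 1
3 3 3 0 2
3 0 0 2 0
2 1 2 1 0
3 3 3 0 0
step 2: 1 0 1 3 1
3 2 1 1 2
0 2 1 2 0
3 1 2 1 0
3 3 3 0 0
step 3: 2 0 1 3 1
0 3 1 1 2
1 2 1 2 0
3 1 2 1 0
3 3 3 0 0
step 4: 2 0 1 3 1
1 3 1 1 2
1 2 1 2 0
3 1 2 1 0
3 3 3 0 0
step 5: 2 0 1 3 1
2 3 1 1 2
1 2 1 2 0
3 1 2 1 0
3 3 3 0 0
step 6: 2 0 1 3 1
3 3 1 1 2
1 2 1 2 0
3 1 2 1 0
3 3 3 0 0
step 7: 3 1 1 3 1
1 0 2 1 2
2 3 1 2 0
3 1 2 1 0
3 3 3 0 0
step 8: 3 1 1 3 1
2 0 2 1 2
2 3 1 2 0
3 1 2 1 0
3 3 3 0 0
step 9: 3 1 1 3 1
3 0 2 1 2
2 3 1 2 0
3 1 2 1 0
3 3 3 0 0
step 10: 0 2 1 3 1
1 1 2 1 2
3 3 1 2 0
3 1 2 1 0
3 3 3 0 0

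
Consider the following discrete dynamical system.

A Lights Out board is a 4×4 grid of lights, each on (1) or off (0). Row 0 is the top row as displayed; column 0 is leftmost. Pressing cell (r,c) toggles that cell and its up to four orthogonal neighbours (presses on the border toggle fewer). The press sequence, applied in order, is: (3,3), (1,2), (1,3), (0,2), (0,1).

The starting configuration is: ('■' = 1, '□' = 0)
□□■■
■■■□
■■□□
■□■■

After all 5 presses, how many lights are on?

8

0) □□■■
■■■□
■■□□
■□■■
1) □□■■
■■■□
■■□■
■□□□
2) □□□■
■□□■
■■■■
■□□□
3) □□□□
■□■□
■■■□
■□□□
4) □■■■
■□□□
■■■□
■□□□
5) ■□□■
■■□□
■■■□
■□□□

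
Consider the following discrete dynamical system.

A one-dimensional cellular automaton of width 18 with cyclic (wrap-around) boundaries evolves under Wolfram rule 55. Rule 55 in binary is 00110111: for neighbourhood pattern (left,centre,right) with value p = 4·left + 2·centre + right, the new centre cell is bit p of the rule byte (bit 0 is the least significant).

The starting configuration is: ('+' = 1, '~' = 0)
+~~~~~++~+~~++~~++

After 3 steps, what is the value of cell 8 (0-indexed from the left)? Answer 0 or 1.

1

[0] +~~~~~++~+~~++~~++
[1] ~+++++~~++++~~++~~
[2] +~~~~~++~~~~++~~++
[3] ~+++++~~++++~~++~~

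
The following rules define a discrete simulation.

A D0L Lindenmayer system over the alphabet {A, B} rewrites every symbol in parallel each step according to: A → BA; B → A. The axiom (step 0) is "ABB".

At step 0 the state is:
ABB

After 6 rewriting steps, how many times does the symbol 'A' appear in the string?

step 0: ABB
step 1: BAAA
step 2: ABABABA
step 3: BAABAABAABA
step 4: ABABAABABAABABAABA
step 5: BAABAABABAABAABABAABAABABAABA
step 6: ABABAABABAABAABABAABABAABAABABAABABAABAABABAABA

29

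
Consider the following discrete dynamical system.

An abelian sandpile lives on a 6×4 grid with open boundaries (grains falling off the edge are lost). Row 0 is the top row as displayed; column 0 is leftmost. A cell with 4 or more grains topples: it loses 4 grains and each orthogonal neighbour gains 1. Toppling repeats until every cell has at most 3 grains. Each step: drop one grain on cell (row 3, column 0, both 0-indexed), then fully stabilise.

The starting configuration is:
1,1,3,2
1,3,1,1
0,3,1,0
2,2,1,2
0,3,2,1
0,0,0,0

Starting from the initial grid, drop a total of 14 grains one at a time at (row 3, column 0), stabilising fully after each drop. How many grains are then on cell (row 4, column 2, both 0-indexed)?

3

step 0: 1,1,3,2
1,3,1,1
0,3,1,0
2,2,1,2
0,3,2,1
0,0,0,0
step 1: 1,1,3,2
1,3,1,1
0,3,1,0
3,2,1,2
0,3,2,1
0,0,0,0
step 2: 1,1,3,2
1,3,1,1
1,3,1,0
0,3,1,2
1,3,2,1
0,0,0,0
step 3: 1,1,3,2
1,3,1,1
1,3,1,0
1,3,1,2
1,3,2,1
0,0,0,0
step 4: 1,1,3,2
1,3,1,1
1,3,1,0
2,3,1,2
1,3,2,1
0,0,0,0
step 5: 1,1,3,2
1,3,1,1
1,3,1,0
3,3,1,2
1,3,2,1
0,0,0,0
step 6: 1,2,3,2
2,0,2,1
3,1,2,0
1,2,2,2
3,0,3,1
0,1,0,0
step 7: 1,2,3,2
2,0,2,1
3,1,2,0
2,2,2,2
3,0,3,1
0,1,0,0
step 8: 1,2,3,2
2,0,2,1
3,1,2,0
3,2,2,2
3,0,3,1
0,1,0,0
step 9: 1,2,3,2
3,0,2,1
0,2,2,0
2,3,2,2
0,1,3,1
1,1,0,0
step 10: 1,2,3,2
3,0,2,1
0,2,2,0
3,3,2,2
0,1,3,1
1,1,0,0
step 11: 1,2,3,2
3,0,2,1
1,3,2,0
1,0,3,2
1,2,3,1
1,1,0,0
step 12: 1,2,3,2
3,0,2,1
1,3,2,0
2,0,3,2
1,2,3,1
1,1,0,0
step 13: 1,2,3,2
3,0,2,1
1,3,2,0
3,0,3,2
1,2,3,1
1,1,0,0
step 14: 1,2,3,2
3,0,2,1
2,3,2,0
0,1,3,2
2,2,3,1
1,1,0,0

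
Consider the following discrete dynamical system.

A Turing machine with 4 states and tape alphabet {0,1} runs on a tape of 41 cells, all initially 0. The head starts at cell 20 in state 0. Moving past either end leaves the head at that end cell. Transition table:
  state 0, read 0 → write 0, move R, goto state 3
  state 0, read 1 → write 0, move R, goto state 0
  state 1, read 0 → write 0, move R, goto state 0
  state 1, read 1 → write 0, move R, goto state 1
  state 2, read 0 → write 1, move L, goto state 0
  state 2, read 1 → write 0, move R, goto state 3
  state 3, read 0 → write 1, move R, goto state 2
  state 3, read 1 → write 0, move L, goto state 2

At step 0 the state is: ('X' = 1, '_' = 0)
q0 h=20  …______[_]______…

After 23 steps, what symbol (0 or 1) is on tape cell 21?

0

k=0  q0 h=20  …______[_]______…
k=1  q3 h=21  …______[_]______…
k=2  q2 h=22  …_____X[_]______…
k=3  q0 h=21  …______[X]X_____…
k=4  q0 h=22  …______[X]______…
k=5  q0 h=23  …______[_]______…
k=6  q3 h=24  …______[_]______…
k=7  q2 h=25  …_____X[_]______…
k=8  q0 h=24  …______[X]X_____…
k=9  q0 h=25  …______[X]______…
k=10  q0 h=26  …______[_]______…
k=11  q3 h=27  …______[_]______…
k=12  q2 h=28  …_____X[_]______…
k=13  q0 h=27  …______[X]X_____…
k=14  q0 h=28  …______[X]______…
k=15  q0 h=29  …______[_]______…
k=16  q3 h=30  …______[_]______…
k=17  q2 h=31  …_____X[_]______…
k=18  q0 h=30  …______[X]X_____…
k=19  q0 h=31  …______[X]______…
k=20  q0 h=32  …______[_]______…
k=21  q3 h=33  …______[_]______…
k=22  q2 h=34  …_____X[_]______|
k=23  q0 h=33  …______[X]X_____…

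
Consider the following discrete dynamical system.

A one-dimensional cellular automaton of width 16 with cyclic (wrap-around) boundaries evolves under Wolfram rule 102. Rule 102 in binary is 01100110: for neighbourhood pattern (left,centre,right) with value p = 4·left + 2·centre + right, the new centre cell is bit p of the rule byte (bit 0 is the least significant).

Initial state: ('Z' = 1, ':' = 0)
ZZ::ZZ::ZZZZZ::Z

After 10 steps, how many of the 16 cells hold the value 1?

[0] ZZ::ZZ::ZZZZZ::Z
[1] :Z:Z:Z:Z::::Z:Z:
[2] ZZZZZZZZ:::ZZZZ:
[3] :::::::Z::Z:::ZZ
[4] ::::::ZZ:ZZ::Z:Z
[5] :::::Z:ZZ:Z:ZZZZ
[6] ::::ZZZ:ZZZZ:::Z
[7] :::Z::ZZ:::Z::ZZ
[8] ::ZZ:Z:Z::ZZ:Z:Z
[9] :Z:ZZZZZ:Z:ZZZZZ
[10] ZZZ::::ZZZZ::::Z

8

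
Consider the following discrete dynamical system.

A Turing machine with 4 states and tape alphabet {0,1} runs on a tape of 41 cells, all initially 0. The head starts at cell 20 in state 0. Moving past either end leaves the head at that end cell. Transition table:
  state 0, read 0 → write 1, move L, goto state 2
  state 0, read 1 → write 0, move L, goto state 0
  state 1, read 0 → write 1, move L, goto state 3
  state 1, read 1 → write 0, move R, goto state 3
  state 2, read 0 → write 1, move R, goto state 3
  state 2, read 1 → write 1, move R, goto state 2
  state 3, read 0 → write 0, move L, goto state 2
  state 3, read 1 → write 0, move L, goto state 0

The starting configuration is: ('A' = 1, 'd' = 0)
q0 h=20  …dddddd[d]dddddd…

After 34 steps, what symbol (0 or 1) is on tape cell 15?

0

t=0: q0 h=20  …dddddd[d]dddddd…
t=1: q2 h=19  …dddddd[d]Addddd…
t=2: q3 h=20  …dddddA[A]dddddd…
t=3: q0 h=19  …dddddd[A]dddddd…
t=4: q0 h=18  …dddddd[d]dddddd…
t=5: q2 h=17  …dddddd[d]Addddd…
t=6: q3 h=18  …dddddA[A]dddddd…
t=7: q0 h=17  …dddddd[A]dddddd…
t=8: q0 h=16  …dddddd[d]dddddd…
t=9: q2 h=15  …dddddd[d]Addddd…
t=10: q3 h=16  …dddddA[A]dddddd…
t=11: q0 h=15  …dddddd[A]dddddd…
t=12: q0 h=14  …dddddd[d]dddddd…
t=13: q2 h=13  …dddddd[d]Addddd…
t=14: q3 h=14  …dddddA[A]dddddd…
t=15: q0 h=13  …dddddd[A]dddddd…
t=16: q0 h=12  …dddddd[d]dddddd…
t=17: q2 h=11  …dddddd[d]Addddd…
t=18: q3 h=12  …dddddA[A]dddddd…
t=19: q0 h=11  …dddddd[A]dddddd…
t=20: q0 h=10  …dddddd[d]dddddd…
t=21: q2 h= 9  …dddddd[d]Addddd…
t=22: q3 h=10  …dddddA[A]dddddd…
t=23: q0 h= 9  …dddddd[A]dddddd…
t=24: q0 h= 8  …dddddd[d]dddddd…
t=25: q2 h= 7  …dddddd[d]Addddd…
t=26: q3 h= 8  …dddddA[A]dddddd…
t=27: q0 h= 7  …dddddd[A]dddddd…
t=28: q0 h= 6  |dddddd[d]dddddd…
t=29: q2 h= 5  |ddddd[d]Addddd…
t=30: q3 h= 6  |dddddA[A]dddddd…
t=31: q0 h= 5  |ddddd[A]dddddd…
t=32: q0 h= 4  |dddd[d]dddddd…
t=33: q2 h= 3  |ddd[d]Addddd…
t=34: q3 h= 4  |dddA[A]dddddd…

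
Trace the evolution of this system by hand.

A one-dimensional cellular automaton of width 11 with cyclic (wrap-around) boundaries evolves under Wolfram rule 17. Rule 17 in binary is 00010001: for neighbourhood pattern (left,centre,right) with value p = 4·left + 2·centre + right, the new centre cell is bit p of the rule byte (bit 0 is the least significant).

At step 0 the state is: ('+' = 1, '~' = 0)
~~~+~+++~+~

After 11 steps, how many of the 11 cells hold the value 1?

t=0: ~~~+~+++~+~
t=1: ++~~~~~~~~+
t=2: ~~+++++++~~
t=3: +~~~~~~~~++
t=4: ~+++++++~~~
t=5: ~~~~~~~~+++
t=6: +++++++~~~~
t=7: ~~~~~~~+++~
t=8: ++++++~~~~+
t=9: ~~~~~~+++~~
t=10: +++++~~~~++
t=11: ~~~~~+++~~~

3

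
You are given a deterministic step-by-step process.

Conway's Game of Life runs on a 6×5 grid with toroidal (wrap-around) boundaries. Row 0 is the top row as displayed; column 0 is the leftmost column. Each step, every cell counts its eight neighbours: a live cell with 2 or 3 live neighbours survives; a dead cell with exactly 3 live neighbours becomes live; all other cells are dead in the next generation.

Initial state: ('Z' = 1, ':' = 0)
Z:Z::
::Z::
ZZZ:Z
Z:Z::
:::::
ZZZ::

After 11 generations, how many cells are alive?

k=0  Z:Z::
::Z::
ZZZ:Z
Z:Z::
:::::
ZZZ::
k=1  Z:ZZ:
::Z:Z
Z:Z:Z
Z:ZZZ
Z:Z::
Z:Z::
k=2  Z:Z::
::Z::
::Z::
::Z::
Z:Z::
Z:Z::
k=3  ::ZZ:
::ZZ:
:ZZZ:
::ZZ:
::ZZ:
Z:ZZZ
k=4  :::::
::::Z
:Z::Z
::::Z
:::::
:::::
k=5  :::::
Z::::
:::ZZ
Z::::
:::::
:::::
k=6  :::::
::::Z
Z:::Z
::::Z
:::::
:::::
k=7  :::::
Z:::Z
Z::ZZ
Z:::Z
:::::
:::::
k=8  :::::
Z::Z:
:Z:Z:
Z::Z:
:::::
:::::
k=9  :::::
::Z:Z
ZZ:Z:
::Z:Z
:::::
:::::
k=10  :::::
ZZZZZ
ZZ:::
ZZZZZ
:::::
:::::
k=11  ZZZZZ
::ZZZ
:::::
::ZZZ
ZZZZZ
:::::

16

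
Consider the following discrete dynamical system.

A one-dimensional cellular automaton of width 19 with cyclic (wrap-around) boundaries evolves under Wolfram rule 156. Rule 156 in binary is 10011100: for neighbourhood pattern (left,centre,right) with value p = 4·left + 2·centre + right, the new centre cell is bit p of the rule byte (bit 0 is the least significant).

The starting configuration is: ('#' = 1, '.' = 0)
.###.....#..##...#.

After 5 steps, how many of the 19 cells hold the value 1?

0) .###.....#..##...#.
1) .##.#....##.#.#..##
2) .#..##...#..#.##.#.
3) .##.#.#..##.#.#..##
4) .#..#.##.#..#.##.#.
5) .##.#.#..##.#.#..##

10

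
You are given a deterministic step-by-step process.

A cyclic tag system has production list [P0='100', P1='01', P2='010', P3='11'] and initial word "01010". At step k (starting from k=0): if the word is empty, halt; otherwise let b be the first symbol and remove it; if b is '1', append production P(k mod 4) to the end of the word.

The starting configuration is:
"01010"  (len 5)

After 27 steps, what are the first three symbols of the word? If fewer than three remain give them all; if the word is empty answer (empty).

k=0  "01010"  (len 5)
k=1  "1010"  (len 4)
k=2  "01001"  (len 5)
k=3  "1001"  (len 4)
k=4  "00111"  (len 5)
k=5  "0111"  (len 4)
k=6  "111"  (len 3)
k=7  "11010"  (len 5)
k=8  "101011"  (len 6)
k=9  "01011100"  (len 8)
k=10  "1011100"  (len 7)
k=11  "011100010"  (len 9)
k=12  "11100010"  (len 8)
k=13  "1100010100"  (len 10)
k=14  "10001010001"  (len 11)
k=15  "0001010001010"  (len 13)
k=16  "001010001010"  (len 12)
k=17  "01010001010"  (len 11)
k=18  "1010001010"  (len 10)
k=19  "010001010010"  (len 12)
k=20  "10001010010"  (len 11)
k=21  "0001010010100"  (len 13)
k=22  "001010010100"  (len 12)
k=23  "01010010100"  (len 11)
k=24  "1010010100"  (len 10)
k=25  "010010100100"  (len 12)
k=26  "10010100100"  (len 11)
k=27  "0010100100010"  (len 13)

001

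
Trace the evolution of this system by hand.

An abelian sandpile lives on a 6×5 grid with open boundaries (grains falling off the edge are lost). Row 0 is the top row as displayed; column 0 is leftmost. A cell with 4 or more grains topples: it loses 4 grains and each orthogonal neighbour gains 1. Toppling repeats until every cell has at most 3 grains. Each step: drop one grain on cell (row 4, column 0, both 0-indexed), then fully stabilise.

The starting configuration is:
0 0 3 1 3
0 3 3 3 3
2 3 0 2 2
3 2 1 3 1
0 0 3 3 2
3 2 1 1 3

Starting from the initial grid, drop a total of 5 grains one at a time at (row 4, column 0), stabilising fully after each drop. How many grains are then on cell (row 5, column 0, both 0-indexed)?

0

gen 0: 0 0 3 1 3
0 3 3 3 3
2 3 0 2 2
3 2 1 3 1
0 0 3 3 2
3 2 1 1 3
gen 1: 0 0 3 1 3
0 3 3 3 3
2 3 0 2 2
3 2 1 3 1
1 0 3 3 2
3 2 1 1 3
gen 2: 0 0 3 1 3
0 3 3 3 3
2 3 0 2 2
3 2 1 3 1
2 0 3 3 2
3 2 1 1 3
gen 3: 0 0 3 1 3
0 3 3 3 3
2 3 0 2 2
3 2 1 3 1
3 0 3 3 2
3 2 1 1 3
gen 4: 0 0 3 1 3
0 3 3 3 3
3 3 0 2 2
0 3 1 3 1
2 1 3 3 2
0 3 1 1 3
gen 5: 0 0 3 1 3
0 3 3 3 3
3 3 0 2 2
0 3 1 3 1
3 1 3 3 2
0 3 1 1 3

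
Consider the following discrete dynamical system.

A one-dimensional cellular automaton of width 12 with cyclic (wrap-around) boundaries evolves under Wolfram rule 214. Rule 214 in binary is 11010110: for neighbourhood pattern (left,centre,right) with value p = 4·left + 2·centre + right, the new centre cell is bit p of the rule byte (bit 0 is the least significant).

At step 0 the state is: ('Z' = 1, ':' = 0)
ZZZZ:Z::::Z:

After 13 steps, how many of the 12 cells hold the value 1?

7

k=0  ZZZZ:Z::::Z:
k=1  :ZZZ:ZZ::ZZ:
k=2  Z:ZZ::ZZZ:ZZ
k=3  Z::ZZZ:ZZ::Z
k=4  ZZZ:ZZ::ZZZ:
k=5  :ZZ::ZZZ:ZZ:
k=6  Z:ZZZ:ZZ::ZZ
k=7  Z::ZZ::ZZZ:Z
k=8  ZZZ:ZZZ:ZZ::
k=9  :ZZ::ZZ::ZZZ
k=10  ::ZZZ:ZZZ:ZZ
k=11  ZZ:ZZ::ZZ::Z
k=12  ZZ::ZZZ:ZZZ:
k=13  :ZZZ:ZZ::ZZ:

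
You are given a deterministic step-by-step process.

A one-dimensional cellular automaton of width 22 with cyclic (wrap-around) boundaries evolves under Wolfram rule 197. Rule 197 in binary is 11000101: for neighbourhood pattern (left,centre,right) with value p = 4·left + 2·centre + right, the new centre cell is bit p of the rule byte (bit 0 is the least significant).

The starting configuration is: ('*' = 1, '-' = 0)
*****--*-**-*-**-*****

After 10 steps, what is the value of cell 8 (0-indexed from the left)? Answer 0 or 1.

0

step 0: *****--*-**-*-**-*****
step 1: *****--*--*-*--*--****
step 2: *****--*--*-*--*---***
step 3: *****--*--*-*--*-*--**
step 4: *****--*--*-*--*-*---*
step 5: *****--*--*-*--*-*-*--
step 6: -****--*--*-*--*-*-*--
step 7: --***--*--*-*--*-*-*-*
step 8: ---**--*--*-*--*-*-*-*
step 9: -*--*--*--*-*--*-*-*-*
step 10: -*--*--*--*-*--*-*-*-*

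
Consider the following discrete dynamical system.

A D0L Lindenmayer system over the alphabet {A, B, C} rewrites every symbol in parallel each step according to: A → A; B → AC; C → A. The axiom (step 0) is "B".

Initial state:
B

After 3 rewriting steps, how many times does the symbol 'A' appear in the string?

2

step 0: B
step 1: AC
step 2: AA
step 3: AA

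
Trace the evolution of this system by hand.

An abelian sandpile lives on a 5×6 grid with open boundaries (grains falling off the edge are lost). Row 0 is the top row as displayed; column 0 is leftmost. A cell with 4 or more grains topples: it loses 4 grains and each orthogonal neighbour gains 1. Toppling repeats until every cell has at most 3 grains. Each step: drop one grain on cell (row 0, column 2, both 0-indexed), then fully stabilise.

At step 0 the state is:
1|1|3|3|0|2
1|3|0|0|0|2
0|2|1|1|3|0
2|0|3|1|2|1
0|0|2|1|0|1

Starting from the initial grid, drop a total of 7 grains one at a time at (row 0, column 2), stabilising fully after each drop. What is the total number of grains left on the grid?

40

t=0: 1|1|3|3|0|2
1|3|0|0|0|2
0|2|1|1|3|0
2|0|3|1|2|1
0|0|2|1|0|1
t=1: 1|2|1|0|1|2
1|3|1|1|0|2
0|2|1|1|3|0
2|0|3|1|2|1
0|0|2|1|0|1
t=2: 1|2|2|0|1|2
1|3|1|1|0|2
0|2|1|1|3|0
2|0|3|1|2|1
0|0|2|1|0|1
t=3: 1|2|3|0|1|2
1|3|1|1|0|2
0|2|1|1|3|0
2|0|3|1|2|1
0|0|2|1|0|1
t=4: 1|3|0|1|1|2
1|3|2|1|0|2
0|2|1|1|3|0
2|0|3|1|2|1
0|0|2|1|0|1
t=5: 1|3|1|1|1|2
1|3|2|1|0|2
0|2|1|1|3|0
2|0|3|1|2|1
0|0|2|1|0|1
t=6: 1|3|2|1|1|2
1|3|2|1|0|2
0|2|1|1|3|0
2|0|3|1|2|1
0|0|2|1|0|1
t=7: 1|3|3|1|1|2
1|3|2|1|0|2
0|2|1|1|3|0
2|0|3|1|2|1
0|0|2|1|0|1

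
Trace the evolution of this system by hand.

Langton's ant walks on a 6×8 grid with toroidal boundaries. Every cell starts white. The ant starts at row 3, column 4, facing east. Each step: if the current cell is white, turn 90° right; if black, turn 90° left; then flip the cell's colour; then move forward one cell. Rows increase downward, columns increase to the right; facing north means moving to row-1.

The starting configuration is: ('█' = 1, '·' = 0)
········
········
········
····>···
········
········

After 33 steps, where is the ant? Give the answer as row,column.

t=0: ········
········
········
····>···
········
········
t=1: ········
········
········
····█···
····v···
········
t=2: ········
········
········
····█···
···<█···
········
t=3: ········
········
········
···^█···
···██···
········
t=4: ········
········
········
···█>···
···██···
········
t=5: ········
········
····^···
···█····
···██···
········
t=6: ········
········
····█>··
···█····
···██···
········
t=7: ········
········
····██··
···█·v··
···██···
········
t=8: ········
········
····██··
···█<█··
···██···
········
t=9: ········
········
····^█··
···███··
···██···
········
t=10: ········
········
···<·█··
···███··
···██···
········
t=11: ········
···^····
···█·█··
···███··
···██···
········
t=12: ········
···█>···
···█·█··
···███··
···██···
········
t=13: ········
···██···
···█v█··
···███··
···██···
········
t=14: ········
···██···
···<██··
···███··
···██···
········
t=15: ········
···██···
····██··
···v██··
···██···
········
t=16: ········
···██···
····██··
····>█··
···██···
········
t=17: ········
···██···
····^█··
·····█··
···██···
········
t=18: ········
···██···
···<·█··
·····█··
···██···
········
t=19: ········
···^█···
···█·█··
·····█··
···██···
········
t=20: ········
··<·█···
···█·█··
·····█··
···██···
········
t=21: ··^·····
··█·█···
···█·█··
·····█··
···██···
········
t=22: ··█>····
··█·█···
···█·█··
·····█··
···██···
········
t=23: ··██····
··█v█···
···█·█··
·····█··
···██···
········
t=24: ··██····
··<██···
···█·█··
·····█··
···██···
········
t=25: ··██····
···██···
··v█·█··
·····█··
···██···
········
t=26: ··██····
···██···
·<██·█··
·····█··
···██···
········
t=27: ··██····
·^·██···
·███·█··
·····█··
···██···
········
t=28: ··██····
·█>██···
·███·█··
·····█··
···██···
········
t=29: ··██····
·████···
·█v█·█··
·····█··
···██···
········
t=30: ··██····
·████···
·█·>·█··
·····█··
···██···
········
t=31: ··██····
·██^█···
·█···█··
·····█··
···██···
········
t=32: ··██····
·█<·█···
·█···█··
·····█··
···██···
········
t=33: ··██····
·█··█···
·█v··█··
·····█··
···██···
········

2,2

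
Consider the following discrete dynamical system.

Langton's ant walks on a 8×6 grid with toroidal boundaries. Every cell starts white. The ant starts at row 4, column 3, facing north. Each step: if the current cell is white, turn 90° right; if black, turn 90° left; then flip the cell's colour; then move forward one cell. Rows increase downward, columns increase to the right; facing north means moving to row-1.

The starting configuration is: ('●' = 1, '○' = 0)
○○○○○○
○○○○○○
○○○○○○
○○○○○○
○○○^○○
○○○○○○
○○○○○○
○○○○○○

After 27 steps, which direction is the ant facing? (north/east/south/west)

west

0) ○○○○○○
○○○○○○
○○○○○○
○○○○○○
○○○^○○
○○○○○○
○○○○○○
○○○○○○
1) ○○○○○○
○○○○○○
○○○○○○
○○○○○○
○○○●>○
○○○○○○
○○○○○○
○○○○○○
2) ○○○○○○
○○○○○○
○○○○○○
○○○○○○
○○○●●○
○○○○v○
○○○○○○
○○○○○○
3) ○○○○○○
○○○○○○
○○○○○○
○○○○○○
○○○●●○
○○○<●○
○○○○○○
○○○○○○
4) ○○○○○○
○○○○○○
○○○○○○
○○○○○○
○○○^●○
○○○●●○
○○○○○○
○○○○○○
5) ○○○○○○
○○○○○○
○○○○○○
○○○○○○
○○<○●○
○○○●●○
○○○○○○
○○○○○○
6) ○○○○○○
○○○○○○
○○○○○○
○○^○○○
○○●○●○
○○○●●○
○○○○○○
○○○○○○
7) ○○○○○○
○○○○○○
○○○○○○
○○●>○○
○○●○●○
○○○●●○
○○○○○○
○○○○○○
8) ○○○○○○
○○○○○○
○○○○○○
○○●●○○
○○●v●○
○○○●●○
○○○○○○
○○○○○○
9) ○○○○○○
○○○○○○
○○○○○○
○○●●○○
○○<●●○
○○○●●○
○○○○○○
○○○○○○
10) ○○○○○○
○○○○○○
○○○○○○
○○●●○○
○○○●●○
○○v●●○
○○○○○○
○○○○○○
11) ○○○○○○
○○○○○○
○○○○○○
○○●●○○
○○○●●○
○<●●●○
○○○○○○
○○○○○○
12) ○○○○○○
○○○○○○
○○○○○○
○○●●○○
○^○●●○
○●●●●○
○○○○○○
○○○○○○
13) ○○○○○○
○○○○○○
○○○○○○
○○●●○○
○●>●●○
○●●●●○
○○○○○○
○○○○○○
14) ○○○○○○
○○○○○○
○○○○○○
○○●●○○
○●●●●○
○●v●●○
○○○○○○
○○○○○○
15) ○○○○○○
○○○○○○
○○○○○○
○○●●○○
○●●●●○
○●○>●○
○○○○○○
○○○○○○
16) ○○○○○○
○○○○○○
○○○○○○
○○●●○○
○●●^●○
○●○○●○
○○○○○○
○○○○○○
17) ○○○○○○
○○○○○○
○○○○○○
○○●●○○
○●<○●○
○●○○●○
○○○○○○
○○○○○○
18) ○○○○○○
○○○○○○
○○○○○○
○○●●○○
○●○○●○
○●v○●○
○○○○○○
○○○○○○
19) ○○○○○○
○○○○○○
○○○○○○
○○●●○○
○●○○●○
○<●○●○
○○○○○○
○○○○○○
20) ○○○○○○
○○○○○○
○○○○○○
○○●●○○
○●○○●○
○○●○●○
○v○○○○
○○○○○○
21) ○○○○○○
○○○○○○
○○○○○○
○○●●○○
○●○○●○
○○●○●○
<●○○○○
○○○○○○
22) ○○○○○○
○○○○○○
○○○○○○
○○●●○○
○●○○●○
^○●○●○
●●○○○○
○○○○○○
23) ○○○○○○
○○○○○○
○○○○○○
○○●●○○
○●○○●○
●>●○●○
●●○○○○
○○○○○○
24) ○○○○○○
○○○○○○
○○○○○○
○○●●○○
○●○○●○
●●●○●○
●v○○○○
○○○○○○
25) ○○○○○○
○○○○○○
○○○○○○
○○●●○○
○●○○●○
●●●○●○
●○>○○○
○○○○○○
26) ○○○○○○
○○○○○○
○○○○○○
○○●●○○
○●○○●○
●●●○●○
●○●○○○
○○v○○○
27) ○○○○○○
○○○○○○
○○○○○○
○○●●○○
○●○○●○
●●●○●○
●○●○○○
○<●○○○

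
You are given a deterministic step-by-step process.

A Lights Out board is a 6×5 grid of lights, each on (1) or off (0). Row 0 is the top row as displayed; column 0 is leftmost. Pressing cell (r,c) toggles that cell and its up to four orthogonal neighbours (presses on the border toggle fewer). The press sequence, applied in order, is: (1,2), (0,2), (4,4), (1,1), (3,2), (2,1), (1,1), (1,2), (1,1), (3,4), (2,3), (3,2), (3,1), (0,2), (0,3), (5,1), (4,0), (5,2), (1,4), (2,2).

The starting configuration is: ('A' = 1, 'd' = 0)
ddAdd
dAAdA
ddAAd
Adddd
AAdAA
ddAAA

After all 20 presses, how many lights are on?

13

[0] ddAdd
dAAdA
ddAAd
Adddd
AAdAA
ddAAA
[1] ddddd
dddAA
dddAd
Adddd
AAdAA
ddAAA
[2] dAAAd
ddAAA
dddAd
Adddd
AAdAA
ddAAA
[3] dAAAd
ddAAA
dddAd
AdddA
AAddd
ddAAd
[4] ddAAd
AAdAA
dAdAd
AdddA
AAddd
ddAAd
[5] ddAAd
AAdAA
dAAAd
AAAAA
AAAdd
ddAAd
[6] ddAAd
AddAA
AddAd
AdAAA
AAAdd
ddAAd
[7] dAAAd
dAAAA
AAdAd
AdAAA
AAAdd
ddAAd
[8] dAdAd
ddddA
AAAAd
AdAAA
AAAdd
ddAAd
[9] dddAd
AAAdA
AdAAd
AdAAA
AAAdd
ddAAd
[10] dddAd
AAAdA
AdAAA
AdAdd
AAAdA
ddAAd
[11] dddAd
AAAAA
Adddd
AdAAd
AAAdA
ddAAd
[12] dddAd
AAAAA
AdAdd
AAddd
AAddA
ddAAd
[13] dddAd
AAAAA
AAAdd
ddAdd
AdddA
ddAAd
[14] dAAdd
AAdAA
AAAdd
ddAdd
AdddA
ddAAd
[15] dAdAA
AAddA
AAAdd
ddAdd
AdddA
ddAAd
[16] dAdAA
AAddA
AAAdd
ddAdd
AAddA
AAdAd
[17] dAdAA
AAddA
AAAdd
AdAdd
ddddA
dAdAd
[18] dAdAA
AAddA
AAAdd
AdAdd
ddAdA
ddAdd
[19] dAdAd
AAdAd
AAAdA
AdAdd
ddAdA
ddAdd
[20] dAdAd
AAAAd
AddAA
Adddd
ddAdA
ddAdd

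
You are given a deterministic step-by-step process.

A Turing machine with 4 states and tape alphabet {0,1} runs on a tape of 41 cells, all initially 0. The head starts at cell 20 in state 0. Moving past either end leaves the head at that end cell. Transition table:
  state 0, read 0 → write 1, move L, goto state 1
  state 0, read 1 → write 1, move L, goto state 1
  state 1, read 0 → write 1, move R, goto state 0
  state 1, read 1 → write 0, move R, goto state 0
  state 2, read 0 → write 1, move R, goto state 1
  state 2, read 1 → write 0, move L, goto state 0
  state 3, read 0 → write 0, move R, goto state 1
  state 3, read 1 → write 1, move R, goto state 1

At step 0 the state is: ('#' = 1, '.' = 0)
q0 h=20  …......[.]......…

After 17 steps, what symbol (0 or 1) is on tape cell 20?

gen 0: q0 h=20  …......[.]......…
gen 1: q1 h=19  …......[.]#.....…
gen 2: q0 h=20  ….....#[#]......…
gen 3: q1 h=19  …......[#]#.....…
gen 4: q0 h=20  …......[#]......…
gen 5: q1 h=19  …......[.]#.....…
gen 6: q0 h=20  ….....#[#]......…
gen 7: q1 h=19  …......[#]#.....…
gen 8: q0 h=20  …......[#]......…
gen 9: q1 h=19  …......[.]#.....…
gen 10: q0 h=20  ….....#[#]......…
gen 11: q1 h=19  …......[#]#.....…
gen 12: q0 h=20  …......[#]......…
gen 13: q1 h=19  …......[.]#.....…
gen 14: q0 h=20  ….....#[#]......…
gen 15: q1 h=19  …......[#]#.....…
gen 16: q0 h=20  …......[#]......…
gen 17: q1 h=19  …......[.]#.....…

1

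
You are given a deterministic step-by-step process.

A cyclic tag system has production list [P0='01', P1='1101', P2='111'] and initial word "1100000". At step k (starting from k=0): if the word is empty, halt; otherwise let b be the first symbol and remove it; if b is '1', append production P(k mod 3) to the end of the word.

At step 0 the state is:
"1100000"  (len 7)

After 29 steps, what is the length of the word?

gen 0: "1100000"  (len 7)
gen 1: "10000001"  (len 8)
gen 2: "00000011101"  (len 11)
gen 3: "0000011101"  (len 10)
gen 4: "000011101"  (len 9)
gen 5: "00011101"  (len 8)
gen 6: "0011101"  (len 7)
gen 7: "011101"  (len 6)
gen 8: "11101"  (len 5)
gen 9: "1101111"  (len 7)
gen 10: "10111101"  (len 8)
gen 11: "01111011101"  (len 11)
gen 12: "1111011101"  (len 10)
gen 13: "11101110101"  (len 11)
gen 14: "11011101011101"  (len 14)
gen 15: "1011101011101111"  (len 16)
gen 16: "01110101110111101"  (len 17)
gen 17: "1110101110111101"  (len 16)
gen 18: "110101110111101111"  (len 18)
gen 19: "1010111011110111101"  (len 19)
gen 20: "0101110111101111011101"  (len 22)
gen 21: "101110111101111011101"  (len 21)
gen 22: "0111011110111101110101"  (len 22)
gen 23: "111011110111101110101"  (len 21)
gen 24: "11011110111101110101111"  (len 23)
gen 25: "101111011110111010111101"  (len 24)
gen 26: "011110111101110101111011101"  (len 27)
gen 27: "11110111101110101111011101"  (len 26)
gen 28: "111011110111010111101110101"  (len 27)
gen 29: "110111101110101111011101011101"  (len 30)

30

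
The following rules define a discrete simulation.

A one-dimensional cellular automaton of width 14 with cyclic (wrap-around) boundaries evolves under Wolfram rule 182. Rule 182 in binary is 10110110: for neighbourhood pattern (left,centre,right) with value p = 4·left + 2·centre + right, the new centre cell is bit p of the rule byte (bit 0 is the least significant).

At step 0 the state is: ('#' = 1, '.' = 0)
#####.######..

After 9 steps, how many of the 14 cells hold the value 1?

gen 0: #####.######..
gen 1: .###.#.####.##
gen 2: #.#.###.##.#..
gen 3: ####.#.#..####
gen 4: ###.######.###
gen 5: ##.#.####.#.##
gen 6: #.###.##.###.#
gen 7: .#.#.#..#.#.#.
gen 8: ##############
gen 9: ##############

14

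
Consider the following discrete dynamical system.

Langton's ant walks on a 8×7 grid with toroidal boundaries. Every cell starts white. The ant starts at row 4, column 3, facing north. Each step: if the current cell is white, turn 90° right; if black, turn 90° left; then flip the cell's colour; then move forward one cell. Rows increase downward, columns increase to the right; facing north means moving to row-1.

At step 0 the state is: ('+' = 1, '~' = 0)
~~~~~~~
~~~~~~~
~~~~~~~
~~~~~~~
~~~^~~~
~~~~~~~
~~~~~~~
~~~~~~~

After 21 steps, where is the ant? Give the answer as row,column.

6,0

[0] ~~~~~~~
~~~~~~~
~~~~~~~
~~~~~~~
~~~^~~~
~~~~~~~
~~~~~~~
~~~~~~~
[1] ~~~~~~~
~~~~~~~
~~~~~~~
~~~~~~~
~~~+>~~
~~~~~~~
~~~~~~~
~~~~~~~
[2] ~~~~~~~
~~~~~~~
~~~~~~~
~~~~~~~
~~~++~~
~~~~v~~
~~~~~~~
~~~~~~~
[3] ~~~~~~~
~~~~~~~
~~~~~~~
~~~~~~~
~~~++~~
~~~<+~~
~~~~~~~
~~~~~~~
[4] ~~~~~~~
~~~~~~~
~~~~~~~
~~~~~~~
~~~^+~~
~~~++~~
~~~~~~~
~~~~~~~
[5] ~~~~~~~
~~~~~~~
~~~~~~~
~~~~~~~
~~<~+~~
~~~++~~
~~~~~~~
~~~~~~~
[6] ~~~~~~~
~~~~~~~
~~~~~~~
~~^~~~~
~~+~+~~
~~~++~~
~~~~~~~
~~~~~~~
[7] ~~~~~~~
~~~~~~~
~~~~~~~
~~+>~~~
~~+~+~~
~~~++~~
~~~~~~~
~~~~~~~
[8] ~~~~~~~
~~~~~~~
~~~~~~~
~~++~~~
~~+v+~~
~~~++~~
~~~~~~~
~~~~~~~
[9] ~~~~~~~
~~~~~~~
~~~~~~~
~~++~~~
~~<++~~
~~~++~~
~~~~~~~
~~~~~~~
[10] ~~~~~~~
~~~~~~~
~~~~~~~
~~++~~~
~~~++~~
~~v++~~
~~~~~~~
~~~~~~~
[11] ~~~~~~~
~~~~~~~
~~~~~~~
~~++~~~
~~~++~~
~<+++~~
~~~~~~~
~~~~~~~
[12] ~~~~~~~
~~~~~~~
~~~~~~~
~~++~~~
~^~++~~
~++++~~
~~~~~~~
~~~~~~~
[13] ~~~~~~~
~~~~~~~
~~~~~~~
~~++~~~
~+>++~~
~++++~~
~~~~~~~
~~~~~~~
[14] ~~~~~~~
~~~~~~~
~~~~~~~
~~++~~~
~++++~~
~+v++~~
~~~~~~~
~~~~~~~
[15] ~~~~~~~
~~~~~~~
~~~~~~~
~~++~~~
~++++~~
~+~>+~~
~~~~~~~
~~~~~~~
[16] ~~~~~~~
~~~~~~~
~~~~~~~
~~++~~~
~++^+~~
~+~~+~~
~~~~~~~
~~~~~~~
[17] ~~~~~~~
~~~~~~~
~~~~~~~
~~++~~~
~+<~+~~
~+~~+~~
~~~~~~~
~~~~~~~
[18] ~~~~~~~
~~~~~~~
~~~~~~~
~~++~~~
~+~~+~~
~+v~+~~
~~~~~~~
~~~~~~~
[19] ~~~~~~~
~~~~~~~
~~~~~~~
~~++~~~
~+~~+~~
~<+~+~~
~~~~~~~
~~~~~~~
[20] ~~~~~~~
~~~~~~~
~~~~~~~
~~++~~~
~+~~+~~
~~+~+~~
~v~~~~~
~~~~~~~
[21] ~~~~~~~
~~~~~~~
~~~~~~~
~~++~~~
~+~~+~~
~~+~+~~
<+~~~~~
~~~~~~~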